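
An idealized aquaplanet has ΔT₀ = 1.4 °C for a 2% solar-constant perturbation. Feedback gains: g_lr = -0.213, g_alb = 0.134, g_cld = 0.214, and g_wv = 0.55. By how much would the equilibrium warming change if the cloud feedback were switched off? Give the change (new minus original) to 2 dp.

-1.80 °C

Original: g = 0.685, ΔT = 1.4/(1−0.685) = 4.4444 °C.
Without cloud: g' = 0.471, ΔT' = 1.4/(1−0.471) = 2.6465 °C.
Change = 2.6465 − 4.4444 = -1.80 °C.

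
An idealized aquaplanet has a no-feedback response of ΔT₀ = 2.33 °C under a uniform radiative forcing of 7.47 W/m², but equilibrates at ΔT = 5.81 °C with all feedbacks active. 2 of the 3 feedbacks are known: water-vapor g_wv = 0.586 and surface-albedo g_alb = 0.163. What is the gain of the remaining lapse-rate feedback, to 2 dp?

Amplification A = ΔT/ΔT₀ = 5.81/2.33 = 2.494.
Total gain g = 1 − 1/A = 1 − 1/2.494 = 0.599.
Known gains sum to 0.586 + 0.163 = 0.749.
g_lr = 0.599 − 0.749 = -0.15.

-0.15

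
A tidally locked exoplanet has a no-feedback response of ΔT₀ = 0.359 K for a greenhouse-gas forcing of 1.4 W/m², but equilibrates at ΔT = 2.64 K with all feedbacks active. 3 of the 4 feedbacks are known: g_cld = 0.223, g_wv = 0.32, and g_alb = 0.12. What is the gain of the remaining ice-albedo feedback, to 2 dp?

0.20

Amplification A = ΔT/ΔT₀ = 2.64/0.359 = 7.354.
Total gain g = 1 − 1/A = 1 − 1/7.354 = 0.864.
Known gains sum to 0.223 + 0.32 + 0.12 = 0.663.
g_ice = 0.864 − 0.663 = 0.20.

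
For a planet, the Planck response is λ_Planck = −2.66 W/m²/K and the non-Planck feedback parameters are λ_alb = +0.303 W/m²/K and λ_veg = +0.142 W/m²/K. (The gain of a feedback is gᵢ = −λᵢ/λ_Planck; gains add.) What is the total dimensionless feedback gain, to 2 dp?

Convert to gains: g_alb = 0.303/2.66 = 0.1139; g_veg = 0.142/2.66 = 0.05338.
Total gain g = 0.16728.

0.17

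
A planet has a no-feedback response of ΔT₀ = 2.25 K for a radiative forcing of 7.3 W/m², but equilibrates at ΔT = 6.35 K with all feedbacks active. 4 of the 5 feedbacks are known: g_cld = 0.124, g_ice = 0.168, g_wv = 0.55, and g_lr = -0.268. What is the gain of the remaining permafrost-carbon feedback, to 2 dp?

0.07

Amplification A = ΔT/ΔT₀ = 6.35/2.25 = 2.822.
Total gain g = 1 − 1/A = 1 − 1/2.822 = 0.6456.
Known gains sum to 0.124 + 0.168 + 0.55 − 0.268 = 0.574.
g_pf = 0.6456 − 0.574 = 0.07.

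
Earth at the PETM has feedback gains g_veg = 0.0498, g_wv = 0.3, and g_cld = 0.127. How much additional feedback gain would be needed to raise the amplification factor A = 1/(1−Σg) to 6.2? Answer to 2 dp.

0.36

Current total gain = 0.4768.
Target gain for A = 6.2: g* = 1 − 1/6.2 = 0.8387.
Additional gain needed = 0.8387 − 0.4768 = 0.36.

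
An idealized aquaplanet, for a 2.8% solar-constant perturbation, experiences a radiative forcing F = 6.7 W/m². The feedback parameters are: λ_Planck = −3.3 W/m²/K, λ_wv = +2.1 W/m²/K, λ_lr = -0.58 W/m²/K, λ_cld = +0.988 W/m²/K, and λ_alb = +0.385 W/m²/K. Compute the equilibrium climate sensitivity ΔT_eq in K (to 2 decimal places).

16.46 K

Net feedback parameter λ = (−3.3) + (+2.1) + (-0.58) + (+0.988) + (+0.385) = -0.407 W/m²/K.
ΔT = −F/λ = −6.7/(-0.407) = 16.46 K.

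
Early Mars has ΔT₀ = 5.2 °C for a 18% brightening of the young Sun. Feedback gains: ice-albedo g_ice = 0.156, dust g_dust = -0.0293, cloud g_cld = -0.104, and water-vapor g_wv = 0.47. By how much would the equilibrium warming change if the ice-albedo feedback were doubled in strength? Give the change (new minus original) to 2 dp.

Original: g = 0.4927, ΔT = 5.2/(1−0.4927) = 10.2503 °C.
With doubled ice-albedo: g' = 0.6487, ΔT' = 5.2/(1−0.6487) = 14.8022 °C.
Change = 14.8022 − 10.2503 = 4.55 °C.

4.55 °C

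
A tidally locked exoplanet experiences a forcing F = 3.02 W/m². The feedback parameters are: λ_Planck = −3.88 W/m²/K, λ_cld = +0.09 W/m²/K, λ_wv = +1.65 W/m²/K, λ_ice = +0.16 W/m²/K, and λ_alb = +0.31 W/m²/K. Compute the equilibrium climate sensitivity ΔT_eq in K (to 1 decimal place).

1.8 K

Net feedback parameter λ = (−3.88) + (+0.09) + (+1.65) + (+0.16) + (+0.31) = -1.67 W/m²/K.
ΔT = −F/λ = −3.02/(-1.67) = 1.8 K.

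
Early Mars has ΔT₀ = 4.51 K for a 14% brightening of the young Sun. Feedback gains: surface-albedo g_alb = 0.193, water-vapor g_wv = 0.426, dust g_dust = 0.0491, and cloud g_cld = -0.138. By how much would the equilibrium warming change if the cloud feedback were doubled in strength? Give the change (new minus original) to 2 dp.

-2.18 K

Original: g = 0.5301, ΔT = 4.51/(1−0.5301) = 9.5978 K.
With doubled cloud: g' = 0.3921, ΔT' = 4.51/(1−0.3921) = 7.4190 K.
Change = 7.4190 − 9.5978 = -2.18 K.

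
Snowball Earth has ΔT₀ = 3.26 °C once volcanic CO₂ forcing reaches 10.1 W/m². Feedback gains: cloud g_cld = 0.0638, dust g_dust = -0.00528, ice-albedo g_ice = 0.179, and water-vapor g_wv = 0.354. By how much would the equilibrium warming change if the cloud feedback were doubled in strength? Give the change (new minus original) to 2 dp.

1.48 °C

Original: g = 0.59152, ΔT = 3.26/(1−0.59152) = 7.9808 °C.
With doubled cloud: g' = 0.65532, ΔT' = 3.26/(1−0.65532) = 9.4580 °C.
Change = 9.4580 − 7.9808 = 1.48 °C.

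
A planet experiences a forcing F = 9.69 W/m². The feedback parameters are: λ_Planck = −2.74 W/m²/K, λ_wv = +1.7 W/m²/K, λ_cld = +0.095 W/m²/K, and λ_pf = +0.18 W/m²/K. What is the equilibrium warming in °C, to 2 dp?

12.67 °C

Net feedback parameter λ = (−2.74) + (+1.7) + (+0.095) + (+0.18) = -0.765 W/m²/K.
ΔT = −F/λ = −9.69/(-0.765) = 12.67 °C.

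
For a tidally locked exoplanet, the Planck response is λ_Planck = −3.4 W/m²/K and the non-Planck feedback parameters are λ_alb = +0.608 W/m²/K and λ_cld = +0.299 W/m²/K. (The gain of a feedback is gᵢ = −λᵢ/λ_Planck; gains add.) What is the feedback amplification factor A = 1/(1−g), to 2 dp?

Convert to gains: g_alb = 0.608/3.4 = 0.1788; g_cld = 0.299/3.4 = 0.08794.
Total gain g = 0.26674.
A = 1/(1 − 0.26674) = 1.36.

1.36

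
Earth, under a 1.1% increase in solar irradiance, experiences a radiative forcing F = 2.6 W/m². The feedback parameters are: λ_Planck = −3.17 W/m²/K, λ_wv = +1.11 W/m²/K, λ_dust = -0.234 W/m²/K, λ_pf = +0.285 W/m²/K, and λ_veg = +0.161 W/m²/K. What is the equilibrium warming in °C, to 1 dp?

1.4 °C

Net feedback parameter λ = (−3.17) + (+1.11) + (-0.234) + (+0.285) + (+0.161) = -1.848 W/m²/K.
ΔT = −F/λ = −2.6/(-1.848) = 1.4 °C.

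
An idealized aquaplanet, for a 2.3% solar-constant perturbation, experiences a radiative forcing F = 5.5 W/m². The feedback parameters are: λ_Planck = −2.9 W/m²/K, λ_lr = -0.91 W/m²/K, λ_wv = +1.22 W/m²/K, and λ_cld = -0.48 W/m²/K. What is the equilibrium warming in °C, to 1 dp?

Net feedback parameter λ = (−2.9) + (-0.91) + (+1.22) + (-0.48) = -3.07 W/m²/K.
ΔT = −F/λ = −5.5/(-3.07) = 1.8 °C.

1.8 °C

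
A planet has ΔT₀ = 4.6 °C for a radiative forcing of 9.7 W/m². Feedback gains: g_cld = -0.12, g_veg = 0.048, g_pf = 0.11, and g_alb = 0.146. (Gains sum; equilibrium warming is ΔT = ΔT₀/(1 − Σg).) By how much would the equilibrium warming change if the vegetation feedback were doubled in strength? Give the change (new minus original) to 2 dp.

0.35 °C

Original: g = 0.184, ΔT = 4.6/(1−0.184) = 5.6373 °C.
With doubled vegetation: g' = 0.232, ΔT' = 4.6/(1−0.232) = 5.9896 °C.
Change = 5.9896 − 5.6373 = 0.35 °C.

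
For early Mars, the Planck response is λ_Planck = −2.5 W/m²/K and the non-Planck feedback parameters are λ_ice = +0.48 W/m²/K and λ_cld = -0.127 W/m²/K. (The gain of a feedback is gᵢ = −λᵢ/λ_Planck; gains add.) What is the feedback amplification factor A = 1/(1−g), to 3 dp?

1.164

Convert to gains: g_ice = 0.48/2.5 = 0.192; g_cld = -0.127/2.5 = -0.0508.
Total gain g = 0.1412.
A = 1/(1 − 0.1412) = 1.164.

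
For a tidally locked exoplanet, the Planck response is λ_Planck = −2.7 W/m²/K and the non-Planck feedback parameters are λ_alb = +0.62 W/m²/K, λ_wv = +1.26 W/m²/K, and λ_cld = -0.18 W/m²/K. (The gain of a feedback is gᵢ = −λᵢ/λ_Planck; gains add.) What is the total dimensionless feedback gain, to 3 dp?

0.630

Convert to gains: g_alb = 0.62/2.7 = 0.2296; g_wv = 1.26/2.7 = 0.4667; g_cld = -0.18/2.7 = -0.06667.
Total gain g = 0.62963.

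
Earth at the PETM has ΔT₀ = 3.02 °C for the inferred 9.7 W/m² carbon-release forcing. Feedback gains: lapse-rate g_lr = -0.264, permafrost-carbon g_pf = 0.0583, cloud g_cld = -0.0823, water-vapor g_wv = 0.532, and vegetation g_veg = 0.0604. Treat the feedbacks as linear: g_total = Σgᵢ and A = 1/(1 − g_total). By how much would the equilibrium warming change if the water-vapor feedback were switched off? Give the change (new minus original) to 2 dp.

-1.88 °C

Original: g = 0.3044, ΔT = 3.02/(1−0.3044) = 4.3416 °C.
Without water-vapor: g' = -0.2276, ΔT' = 3.02/(1+0.2276) = 2.4601 °C.
Change = 2.4601 − 4.3416 = -1.88 °C.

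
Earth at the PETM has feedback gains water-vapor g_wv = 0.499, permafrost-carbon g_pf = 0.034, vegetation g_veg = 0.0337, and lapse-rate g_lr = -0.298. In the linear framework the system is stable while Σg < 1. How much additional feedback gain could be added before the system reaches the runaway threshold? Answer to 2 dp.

0.73

Current total gain = 0.499 + 0.034 + 0.0337 − 0.298 = 0.2687.
Margin to runaway = 1 − 0.2687 = 0.73.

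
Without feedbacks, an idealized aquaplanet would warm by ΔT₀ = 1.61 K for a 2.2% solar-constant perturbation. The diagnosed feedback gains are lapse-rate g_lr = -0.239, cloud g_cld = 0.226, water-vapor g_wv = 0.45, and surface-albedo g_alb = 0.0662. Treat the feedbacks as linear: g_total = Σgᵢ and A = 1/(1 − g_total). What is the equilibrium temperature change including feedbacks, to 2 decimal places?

Total gain g = -0.239 + 0.226 + 0.45 + 0.0662 = 0.5032.
Amplification A = 1/(1 − 0.5032) = 2.013.
ΔT = 1.61 × 2.013 = 3.24 K.

3.24 K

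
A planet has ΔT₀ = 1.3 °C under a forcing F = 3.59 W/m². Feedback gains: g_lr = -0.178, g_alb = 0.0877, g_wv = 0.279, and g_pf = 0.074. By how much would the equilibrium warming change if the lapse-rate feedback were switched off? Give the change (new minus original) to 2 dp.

0.56 °C

Original: g = 0.2627, ΔT = 1.3/(1−0.2627) = 1.7632 °C.
Without lapse-rate: g' = 0.4407, ΔT' = 1.3/(1−0.4407) = 2.3243 °C.
Change = 2.3243 − 1.7632 = 0.56 °C.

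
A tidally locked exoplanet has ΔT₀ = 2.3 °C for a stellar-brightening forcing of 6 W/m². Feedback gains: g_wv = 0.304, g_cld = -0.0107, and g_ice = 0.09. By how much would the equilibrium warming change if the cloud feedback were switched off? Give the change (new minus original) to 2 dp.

Original: g = 0.3833, ΔT = 2.3/(1−0.3833) = 3.7295 °C.
Without cloud: g' = 0.394, ΔT' = 2.3/(1−0.394) = 3.7954 °C.
Change = 3.7954 − 3.7295 = 0.07 °C.

0.07 °C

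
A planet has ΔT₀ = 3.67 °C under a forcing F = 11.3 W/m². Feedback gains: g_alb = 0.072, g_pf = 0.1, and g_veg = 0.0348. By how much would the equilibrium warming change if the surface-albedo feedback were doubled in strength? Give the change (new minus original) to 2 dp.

0.46 °C

Original: g = 0.2068, ΔT = 3.67/(1−0.2068) = 4.6268 °C.
With doubled surface-albedo: g' = 0.2788, ΔT' = 3.67/(1−0.2788) = 5.0887 °C.
Change = 5.0887 − 4.6268 = 0.46 °C.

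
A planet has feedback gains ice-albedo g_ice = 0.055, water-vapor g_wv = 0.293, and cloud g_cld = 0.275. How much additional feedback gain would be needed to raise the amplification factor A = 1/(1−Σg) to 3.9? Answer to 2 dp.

Current total gain = 0.623.
Target gain for A = 3.9: g* = 1 − 1/3.9 = 0.7436.
Additional gain needed = 0.7436 − 0.623 = 0.12.

0.12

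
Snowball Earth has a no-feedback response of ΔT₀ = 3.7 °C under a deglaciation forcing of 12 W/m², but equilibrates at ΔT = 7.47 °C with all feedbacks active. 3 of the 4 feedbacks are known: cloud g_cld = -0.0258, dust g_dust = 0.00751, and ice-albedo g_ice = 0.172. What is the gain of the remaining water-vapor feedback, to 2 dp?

0.35

Amplification A = ΔT/ΔT₀ = 7.47/3.7 = 2.019.
Total gain g = 1 − 1/A = 1 − 1/2.019 = 0.5047.
Known gains sum to -0.0258 + 0.00751 + 0.172 = 0.15371.
g_wv = 0.5047 − 0.15371 = 0.35.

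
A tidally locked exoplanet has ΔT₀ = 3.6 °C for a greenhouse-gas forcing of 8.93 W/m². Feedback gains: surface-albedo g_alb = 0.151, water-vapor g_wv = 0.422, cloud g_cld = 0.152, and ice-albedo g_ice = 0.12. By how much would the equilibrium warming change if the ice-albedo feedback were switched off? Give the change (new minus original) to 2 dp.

-10.13 °C

Original: g = 0.845, ΔT = 3.6/(1−0.845) = 23.2258 °C.
Without ice-albedo: g' = 0.725, ΔT' = 3.6/(1−0.725) = 13.0909 °C.
Change = 13.0909 − 23.2258 = -10.13 °C.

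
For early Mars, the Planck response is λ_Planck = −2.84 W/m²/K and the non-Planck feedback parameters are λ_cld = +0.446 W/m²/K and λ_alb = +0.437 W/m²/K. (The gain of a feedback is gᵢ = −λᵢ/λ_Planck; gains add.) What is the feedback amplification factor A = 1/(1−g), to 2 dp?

1.45

Convert to gains: g_cld = 0.446/2.84 = 0.157; g_alb = 0.437/2.84 = 0.1539.
Total gain g = 0.3109.
A = 1/(1 − 0.3109) = 1.45.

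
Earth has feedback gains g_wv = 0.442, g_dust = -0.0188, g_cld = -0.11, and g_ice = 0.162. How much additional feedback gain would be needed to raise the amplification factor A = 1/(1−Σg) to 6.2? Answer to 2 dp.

0.36

Current total gain = 0.4752.
Target gain for A = 6.2: g* = 1 − 1/6.2 = 0.8387.
Additional gain needed = 0.8387 − 0.4752 = 0.36.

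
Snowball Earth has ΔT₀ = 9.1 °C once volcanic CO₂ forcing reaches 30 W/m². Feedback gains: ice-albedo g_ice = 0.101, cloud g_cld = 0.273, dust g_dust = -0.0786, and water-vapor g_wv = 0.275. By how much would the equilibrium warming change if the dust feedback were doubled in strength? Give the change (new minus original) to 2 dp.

-3.28 °C

Original: g = 0.5704, ΔT = 9.1/(1−0.5704) = 21.1825 °C.
With doubled dust: g' = 0.4918, ΔT' = 9.1/(1−0.4918) = 17.9063 °C.
Change = 17.9063 − 21.1825 = -3.28 °C.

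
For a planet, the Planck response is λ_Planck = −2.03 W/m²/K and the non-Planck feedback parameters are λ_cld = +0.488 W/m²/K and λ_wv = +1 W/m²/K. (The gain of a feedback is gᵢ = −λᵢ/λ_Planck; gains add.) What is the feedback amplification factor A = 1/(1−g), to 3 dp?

3.745

Convert to gains: g_cld = 0.488/2.03 = 0.2404; g_wv = 1/2.03 = 0.4926.
Total gain g = 0.733.
A = 1/(1 − 0.733) = 3.745.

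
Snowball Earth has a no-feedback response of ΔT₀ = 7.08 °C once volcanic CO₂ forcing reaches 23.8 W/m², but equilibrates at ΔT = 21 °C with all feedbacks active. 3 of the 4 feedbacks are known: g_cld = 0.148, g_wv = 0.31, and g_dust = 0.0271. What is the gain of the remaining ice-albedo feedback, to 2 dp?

Amplification A = ΔT/ΔT₀ = 21/7.08 = 2.966.
Total gain g = 1 − 1/A = 1 − 1/2.966 = 0.6628.
Known gains sum to 0.148 + 0.31 + 0.0271 = 0.4851.
g_ice = 0.6628 − 0.4851 = 0.18.

0.18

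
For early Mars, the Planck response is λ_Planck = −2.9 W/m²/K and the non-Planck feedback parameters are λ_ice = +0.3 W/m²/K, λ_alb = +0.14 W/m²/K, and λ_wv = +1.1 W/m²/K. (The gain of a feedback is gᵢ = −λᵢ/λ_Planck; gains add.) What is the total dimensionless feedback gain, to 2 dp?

0.53

Convert to gains: g_ice = 0.3/2.9 = 0.1034; g_alb = 0.14/2.9 = 0.04828; g_wv = 1.1/2.9 = 0.3793.
Total gain g = 0.53098.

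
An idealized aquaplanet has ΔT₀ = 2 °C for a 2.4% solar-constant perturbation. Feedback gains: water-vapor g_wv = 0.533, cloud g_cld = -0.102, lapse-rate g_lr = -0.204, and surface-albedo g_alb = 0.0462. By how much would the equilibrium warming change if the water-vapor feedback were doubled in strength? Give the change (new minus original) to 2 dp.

7.57 °C

Original: g = 0.2732, ΔT = 2/(1−0.2732) = 2.7518 °C.
With doubled water-vapor: g' = 0.8062, ΔT' = 2/(1−0.8062) = 10.3199 °C.
Change = 10.3199 − 2.7518 = 7.57 °C.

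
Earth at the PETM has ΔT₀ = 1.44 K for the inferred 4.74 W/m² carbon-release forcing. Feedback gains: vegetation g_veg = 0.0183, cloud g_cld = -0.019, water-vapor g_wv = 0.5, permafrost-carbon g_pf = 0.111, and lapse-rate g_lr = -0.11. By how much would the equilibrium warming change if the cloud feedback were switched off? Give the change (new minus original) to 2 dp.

0.11 K

Original: g = 0.5003, ΔT = 1.44/(1−0.5003) = 2.8817 K.
Without cloud: g' = 0.5193, ΔT' = 1.44/(1−0.5193) = 2.9956 K.
Change = 2.9956 − 2.8817 = 0.11 K.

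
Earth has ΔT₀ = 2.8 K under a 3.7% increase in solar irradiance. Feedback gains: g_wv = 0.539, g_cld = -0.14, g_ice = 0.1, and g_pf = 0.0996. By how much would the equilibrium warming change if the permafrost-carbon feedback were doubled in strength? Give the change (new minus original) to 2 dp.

Original: g = 0.5986, ΔT = 2.8/(1−0.5986) = 6.9756 K.
With doubled permafrost-carbon: g' = 0.6982, ΔT' = 2.8/(1−0.6982) = 9.2777 K.
Change = 9.2777 − 6.9756 = 2.30 K.

2.30 K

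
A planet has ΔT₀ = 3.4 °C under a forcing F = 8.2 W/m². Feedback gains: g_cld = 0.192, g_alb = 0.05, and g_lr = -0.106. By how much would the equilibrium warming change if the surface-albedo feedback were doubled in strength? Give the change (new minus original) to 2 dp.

Original: g = 0.136, ΔT = 3.4/(1−0.136) = 3.9352 °C.
With doubled surface-albedo: g' = 0.186, ΔT' = 3.4/(1−0.186) = 4.1769 °C.
Change = 4.1769 − 3.9352 = 0.24 °C.

0.24 °C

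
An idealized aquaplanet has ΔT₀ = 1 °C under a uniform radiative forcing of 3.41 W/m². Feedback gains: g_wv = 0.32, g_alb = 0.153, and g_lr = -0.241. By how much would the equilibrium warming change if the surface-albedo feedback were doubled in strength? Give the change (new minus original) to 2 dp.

0.32 °C

Original: g = 0.232, ΔT = 1/(1−0.232) = 1.3021 °C.
With doubled surface-albedo: g' = 0.385, ΔT' = 1/(1−0.385) = 1.6260 °C.
Change = 1.6260 − 1.3021 = 0.32 °C.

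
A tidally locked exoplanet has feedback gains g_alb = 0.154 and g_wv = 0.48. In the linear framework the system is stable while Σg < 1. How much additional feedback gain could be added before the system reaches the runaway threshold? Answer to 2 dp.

0.37

Current total gain = 0.154 + 0.48 = 0.634.
Margin to runaway = 1 − 0.634 = 0.37.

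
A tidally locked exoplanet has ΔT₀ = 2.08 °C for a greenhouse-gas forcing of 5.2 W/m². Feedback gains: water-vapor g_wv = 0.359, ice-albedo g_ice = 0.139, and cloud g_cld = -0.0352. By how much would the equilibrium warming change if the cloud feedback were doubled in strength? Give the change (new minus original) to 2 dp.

Original: g = 0.4628, ΔT = 2.08/(1−0.4628) = 3.8719 °C.
With doubled cloud: g' = 0.4276, ΔT' = 2.08/(1−0.4276) = 3.6338 °C.
Change = 3.6338 − 3.8719 = -0.24 °C.

-0.24 °C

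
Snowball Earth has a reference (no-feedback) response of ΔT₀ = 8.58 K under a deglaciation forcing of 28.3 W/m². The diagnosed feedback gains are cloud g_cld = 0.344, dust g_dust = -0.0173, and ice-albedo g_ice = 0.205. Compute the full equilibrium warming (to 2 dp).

Total gain g = 0.344 − 0.0173 + 0.205 = 0.5317.
Amplification A = 1/(1 − 0.5317) = 2.135.
ΔT = 8.58 × 2.135 = 18.32 K.

18.32 K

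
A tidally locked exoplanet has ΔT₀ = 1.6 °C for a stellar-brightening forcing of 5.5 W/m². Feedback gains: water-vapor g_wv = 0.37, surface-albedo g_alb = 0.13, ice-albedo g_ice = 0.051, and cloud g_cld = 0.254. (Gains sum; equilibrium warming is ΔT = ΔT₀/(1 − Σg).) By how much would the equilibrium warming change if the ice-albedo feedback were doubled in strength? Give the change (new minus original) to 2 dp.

Original: g = 0.805, ΔT = 1.6/(1−0.805) = 8.2051 °C.
With doubled ice-albedo: g' = 0.856, ΔT' = 1.6/(1−0.856) = 11.1111 °C.
Change = 11.1111 − 8.2051 = 2.91 °C.

2.91 °C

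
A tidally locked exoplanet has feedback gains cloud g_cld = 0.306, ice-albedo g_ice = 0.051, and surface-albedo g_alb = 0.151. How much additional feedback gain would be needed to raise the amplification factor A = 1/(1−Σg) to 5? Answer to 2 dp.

Current total gain = 0.508.
Target gain for A = 5: g* = 1 − 1/5 = 0.8.
Additional gain needed = 0.8 − 0.508 = 0.29.

0.29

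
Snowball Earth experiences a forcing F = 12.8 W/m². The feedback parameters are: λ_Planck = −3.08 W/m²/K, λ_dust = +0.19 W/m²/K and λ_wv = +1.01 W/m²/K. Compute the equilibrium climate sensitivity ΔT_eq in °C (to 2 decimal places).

6.81 °C

Net feedback parameter λ = (−3.08) + (+0.19) + (+1.01) = -1.88 W/m²/K.
ΔT = −F/λ = −12.8/(-1.88) = 6.81 °C.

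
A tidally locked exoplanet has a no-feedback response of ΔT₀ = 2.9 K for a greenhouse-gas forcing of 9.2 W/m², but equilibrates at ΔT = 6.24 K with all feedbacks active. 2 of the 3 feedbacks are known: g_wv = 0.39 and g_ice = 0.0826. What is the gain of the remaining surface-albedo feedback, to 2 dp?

0.06

Amplification A = ΔT/ΔT₀ = 6.24/2.9 = 2.152.
Total gain g = 1 − 1/A = 1 − 1/2.152 = 0.5353.
Known gains sum to 0.39 + 0.0826 = 0.4726.
g_alb = 0.5353 − 0.4726 = 0.06.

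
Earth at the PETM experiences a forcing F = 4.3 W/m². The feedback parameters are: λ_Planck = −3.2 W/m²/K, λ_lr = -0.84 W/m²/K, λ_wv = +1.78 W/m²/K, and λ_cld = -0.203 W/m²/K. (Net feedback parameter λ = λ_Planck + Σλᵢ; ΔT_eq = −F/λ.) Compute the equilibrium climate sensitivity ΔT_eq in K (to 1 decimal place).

Net feedback parameter λ = (−3.2) + (-0.84) + (+1.78) + (-0.203) = -2.463 W/m²/K.
ΔT = −F/λ = −4.3/(-2.463) = 1.7 K.

1.7 K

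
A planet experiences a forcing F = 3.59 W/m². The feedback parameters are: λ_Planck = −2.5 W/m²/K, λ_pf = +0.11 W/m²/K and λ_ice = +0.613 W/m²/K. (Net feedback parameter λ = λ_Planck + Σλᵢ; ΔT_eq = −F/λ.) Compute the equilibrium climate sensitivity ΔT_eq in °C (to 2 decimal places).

2.02 °C

Net feedback parameter λ = (−2.5) + (+0.11) + (+0.613) = -1.777 W/m²/K.
ΔT = −F/λ = −3.59/(-1.777) = 2.02 °C.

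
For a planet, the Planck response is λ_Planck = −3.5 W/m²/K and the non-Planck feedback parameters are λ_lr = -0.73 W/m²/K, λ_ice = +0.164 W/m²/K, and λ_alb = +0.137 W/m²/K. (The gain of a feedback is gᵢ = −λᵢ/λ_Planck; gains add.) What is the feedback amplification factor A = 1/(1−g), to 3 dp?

0.891

Convert to gains: g_lr = -0.73/3.5 = -0.2086; g_ice = 0.164/3.5 = 0.04686; g_alb = 0.137/3.5 = 0.03914.
Total gain g = -0.1226.
A = 1/(1 + 0.1226) = 0.891.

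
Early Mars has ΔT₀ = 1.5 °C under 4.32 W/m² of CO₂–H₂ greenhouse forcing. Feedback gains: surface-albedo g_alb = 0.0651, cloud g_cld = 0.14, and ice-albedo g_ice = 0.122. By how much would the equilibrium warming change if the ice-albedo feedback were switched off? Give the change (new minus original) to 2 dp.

Original: g = 0.3271, ΔT = 1.5/(1−0.3271) = 2.2292 °C.
Without ice-albedo: g' = 0.2051, ΔT' = 1.5/(1−0.2051) = 1.8870 °C.
Change = 1.8870 − 2.2292 = -0.34 °C.

-0.34 °C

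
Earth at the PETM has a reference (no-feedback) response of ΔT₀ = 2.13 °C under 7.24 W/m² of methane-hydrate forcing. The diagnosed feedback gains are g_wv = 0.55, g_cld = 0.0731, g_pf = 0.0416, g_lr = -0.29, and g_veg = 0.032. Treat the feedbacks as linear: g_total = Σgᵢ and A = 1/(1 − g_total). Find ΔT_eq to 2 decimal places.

Total gain g = 0.55 + 0.0731 + 0.0416 − 0.29 + 0.032 = 0.4067.
Amplification A = 1/(1 − 0.4067) = 1.685.
ΔT = 2.13 × 1.685 = 3.59 °C.

3.59 °C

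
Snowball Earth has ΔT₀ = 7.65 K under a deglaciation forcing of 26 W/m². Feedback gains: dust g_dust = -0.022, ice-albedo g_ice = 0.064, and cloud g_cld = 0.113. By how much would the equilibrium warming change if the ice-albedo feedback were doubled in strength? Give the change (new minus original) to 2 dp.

0.74 K

Original: g = 0.155, ΔT = 7.65/(1−0.155) = 9.0533 K.
With doubled ice-albedo: g' = 0.219, ΔT' = 7.65/(1−0.219) = 9.7951 K.
Change = 9.7951 − 9.0533 = 0.74 K.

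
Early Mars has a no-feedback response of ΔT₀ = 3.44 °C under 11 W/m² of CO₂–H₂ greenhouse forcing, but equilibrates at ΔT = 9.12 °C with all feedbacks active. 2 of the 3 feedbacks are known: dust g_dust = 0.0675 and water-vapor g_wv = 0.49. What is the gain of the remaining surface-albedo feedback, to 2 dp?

Amplification A = ΔT/ΔT₀ = 9.12/3.44 = 2.651.
Total gain g = 1 − 1/A = 1 − 1/2.651 = 0.6228.
Known gains sum to 0.0675 + 0.49 = 0.5575.
g_alb = 0.6228 − 0.5575 = 0.07.

0.07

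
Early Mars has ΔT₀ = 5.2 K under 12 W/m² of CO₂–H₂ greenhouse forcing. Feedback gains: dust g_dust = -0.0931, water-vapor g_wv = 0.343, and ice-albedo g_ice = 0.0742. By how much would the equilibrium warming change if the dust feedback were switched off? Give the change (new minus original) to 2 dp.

1.23 K

Original: g = 0.3241, ΔT = 5.2/(1−0.3241) = 7.6934 K.
Without dust: g' = 0.4172, ΔT' = 5.2/(1−0.4172) = 8.9224 K.
Change = 8.9224 − 7.6934 = 1.23 K.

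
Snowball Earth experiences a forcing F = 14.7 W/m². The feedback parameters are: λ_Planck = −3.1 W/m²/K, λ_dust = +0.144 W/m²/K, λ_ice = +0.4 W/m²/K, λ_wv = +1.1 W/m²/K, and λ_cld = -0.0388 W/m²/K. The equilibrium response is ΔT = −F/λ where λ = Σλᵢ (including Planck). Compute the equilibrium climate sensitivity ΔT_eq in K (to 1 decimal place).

9.8 K

Net feedback parameter λ = (−3.1) + (+0.144) + (+0.4) + (+1.1) + (-0.0388) = -1.4948 W/m²/K.
ΔT = −F/λ = −14.7/(-1.4948) = 9.8 K.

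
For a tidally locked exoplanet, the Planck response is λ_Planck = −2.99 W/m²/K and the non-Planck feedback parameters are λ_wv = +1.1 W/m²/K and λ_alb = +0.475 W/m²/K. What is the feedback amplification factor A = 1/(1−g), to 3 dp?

Convert to gains: g_wv = 1.1/2.99 = 0.3679; g_alb = 0.475/2.99 = 0.1589.
Total gain g = 0.5268.
A = 1/(1 − 0.5268) = 2.113.

2.113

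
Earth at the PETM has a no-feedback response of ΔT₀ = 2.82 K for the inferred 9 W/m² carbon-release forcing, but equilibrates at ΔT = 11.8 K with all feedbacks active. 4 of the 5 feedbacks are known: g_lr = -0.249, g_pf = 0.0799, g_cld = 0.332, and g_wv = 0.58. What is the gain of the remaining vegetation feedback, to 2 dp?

Amplification A = ΔT/ΔT₀ = 11.8/2.82 = 4.184.
Total gain g = 1 − 1/A = 1 − 1/4.184 = 0.761.
Known gains sum to -0.249 + 0.0799 + 0.332 + 0.58 = 0.7429.
g_veg = 0.761 − 0.7429 = 0.02.

0.02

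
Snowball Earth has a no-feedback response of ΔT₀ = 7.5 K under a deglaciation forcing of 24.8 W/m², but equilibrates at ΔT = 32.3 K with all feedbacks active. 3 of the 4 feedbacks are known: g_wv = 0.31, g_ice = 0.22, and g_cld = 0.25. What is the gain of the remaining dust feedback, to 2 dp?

-0.01

Amplification A = ΔT/ΔT₀ = 32.3/7.5 = 4.307.
Total gain g = 1 − 1/A = 1 − 1/4.307 = 0.7678.
Known gains sum to 0.31 + 0.22 + 0.25 = 0.78.
g_dust = 0.7678 − 0.78 = -0.01.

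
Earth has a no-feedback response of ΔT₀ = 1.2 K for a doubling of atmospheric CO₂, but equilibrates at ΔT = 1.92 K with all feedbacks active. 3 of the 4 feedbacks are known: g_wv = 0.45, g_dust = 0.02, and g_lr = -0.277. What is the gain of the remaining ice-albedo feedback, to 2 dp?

Amplification A = ΔT/ΔT₀ = 1.92/1.2 = 1.6.
Total gain g = 1 − 1/A = 1 − 1/1.6 = 0.375.
Known gains sum to 0.45 + 0.02 − 0.277 = 0.193.
g_ice = 0.375 − 0.193 = 0.18.

0.18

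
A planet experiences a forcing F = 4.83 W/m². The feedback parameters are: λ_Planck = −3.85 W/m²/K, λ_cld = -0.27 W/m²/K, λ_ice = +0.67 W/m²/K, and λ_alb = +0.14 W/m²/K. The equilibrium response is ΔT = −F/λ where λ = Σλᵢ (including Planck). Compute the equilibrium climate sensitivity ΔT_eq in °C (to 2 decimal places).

1.46 °C

Net feedback parameter λ = (−3.85) + (-0.27) + (+0.67) + (+0.14) = -3.31 W/m²/K.
ΔT = −F/λ = −4.83/(-3.31) = 1.46 °C.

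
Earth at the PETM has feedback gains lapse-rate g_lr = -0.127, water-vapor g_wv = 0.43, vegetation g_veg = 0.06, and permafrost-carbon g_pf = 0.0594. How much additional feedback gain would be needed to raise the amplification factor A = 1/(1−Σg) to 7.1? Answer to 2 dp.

Current total gain = 0.4224.
Target gain for A = 7.1: g* = 1 − 1/7.1 = 0.8592.
Additional gain needed = 0.8592 − 0.4224 = 0.44.

0.44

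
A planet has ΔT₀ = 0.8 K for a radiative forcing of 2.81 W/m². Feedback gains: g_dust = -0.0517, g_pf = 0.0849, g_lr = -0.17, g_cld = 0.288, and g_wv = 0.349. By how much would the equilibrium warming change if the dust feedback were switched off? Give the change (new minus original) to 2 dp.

0.18 K

Original: g = 0.5002, ΔT = 0.8/(1−0.5002) = 1.6006 K.
Without dust: g' = 0.5519, ΔT' = 0.8/(1−0.5519) = 1.7853 K.
Change = 1.7853 − 1.6006 = 0.18 K.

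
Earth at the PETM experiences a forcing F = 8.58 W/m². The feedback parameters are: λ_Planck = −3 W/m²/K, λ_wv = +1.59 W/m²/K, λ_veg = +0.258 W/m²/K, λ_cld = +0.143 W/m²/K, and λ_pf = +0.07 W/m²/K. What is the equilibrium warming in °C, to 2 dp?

9.14 °C

Net feedback parameter λ = (−3) + (+1.59) + (+0.258) + (+0.143) + (+0.07) = -0.939 W/m²/K.
ΔT = −F/λ = −8.58/(-0.939) = 9.14 °C.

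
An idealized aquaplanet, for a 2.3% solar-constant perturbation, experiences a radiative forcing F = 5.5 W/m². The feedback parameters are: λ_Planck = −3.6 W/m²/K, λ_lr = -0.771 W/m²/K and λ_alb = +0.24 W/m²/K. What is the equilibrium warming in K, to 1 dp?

Net feedback parameter λ = (−3.6) + (-0.771) + (+0.24) = -4.131 W/m²/K.
ΔT = −F/λ = −5.5/(-4.131) = 1.3 K.

1.3 K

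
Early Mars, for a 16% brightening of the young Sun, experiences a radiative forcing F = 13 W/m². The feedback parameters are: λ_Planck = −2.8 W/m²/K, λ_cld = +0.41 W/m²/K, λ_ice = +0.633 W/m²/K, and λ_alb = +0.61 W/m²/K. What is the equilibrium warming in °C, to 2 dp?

Net feedback parameter λ = (−2.8) + (+0.41) + (+0.633) + (+0.61) = -1.147 W/m²/K.
ΔT = −F/λ = −13/(-1.147) = 11.33 °C.

11.33 °C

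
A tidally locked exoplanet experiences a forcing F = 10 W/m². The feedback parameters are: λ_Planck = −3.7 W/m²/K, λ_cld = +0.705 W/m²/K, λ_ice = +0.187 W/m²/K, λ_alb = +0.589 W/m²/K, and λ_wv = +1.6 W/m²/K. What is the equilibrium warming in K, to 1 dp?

16.2 K

Net feedback parameter λ = (−3.7) + (+0.705) + (+0.187) + (+0.589) + (+1.6) = -0.619 W/m²/K.
ΔT = −F/λ = −10/(-0.619) = 16.2 K.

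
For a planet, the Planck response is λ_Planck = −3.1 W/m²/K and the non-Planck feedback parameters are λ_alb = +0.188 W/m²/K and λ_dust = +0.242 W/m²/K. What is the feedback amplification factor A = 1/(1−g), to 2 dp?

Convert to gains: g_alb = 0.188/3.1 = 0.06065; g_dust = 0.242/3.1 = 0.07806.
Total gain g = 0.13871.
A = 1/(1 − 0.13871) = 1.16.

1.16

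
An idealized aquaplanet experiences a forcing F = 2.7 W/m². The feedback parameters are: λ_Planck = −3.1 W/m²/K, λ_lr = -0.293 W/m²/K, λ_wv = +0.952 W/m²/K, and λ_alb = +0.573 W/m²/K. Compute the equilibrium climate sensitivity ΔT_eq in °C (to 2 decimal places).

1.45 °C

Net feedback parameter λ = (−3.1) + (-0.293) + (+0.952) + (+0.573) = -1.868 W/m²/K.
ΔT = −F/λ = −2.7/(-1.868) = 1.45 °C.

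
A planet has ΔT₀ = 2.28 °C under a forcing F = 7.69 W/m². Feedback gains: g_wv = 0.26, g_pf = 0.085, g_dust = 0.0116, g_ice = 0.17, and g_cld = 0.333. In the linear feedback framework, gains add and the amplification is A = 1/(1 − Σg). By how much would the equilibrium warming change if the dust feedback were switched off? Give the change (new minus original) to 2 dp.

-1.24 °C

Original: g = 0.8596, ΔT = 2.28/(1−0.8596) = 16.2393 °C.
Without dust: g' = 0.848, ΔT' = 2.28/(1−0.848) = 15.0000 °C.
Change = 15.0000 − 16.2393 = -1.24 °C.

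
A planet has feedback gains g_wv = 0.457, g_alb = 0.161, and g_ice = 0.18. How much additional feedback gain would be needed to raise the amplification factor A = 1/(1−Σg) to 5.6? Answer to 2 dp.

Current total gain = 0.798.
Target gain for A = 5.6: g* = 1 − 1/5.6 = 0.8214.
Additional gain needed = 0.8214 − 0.798 = 0.02.

0.02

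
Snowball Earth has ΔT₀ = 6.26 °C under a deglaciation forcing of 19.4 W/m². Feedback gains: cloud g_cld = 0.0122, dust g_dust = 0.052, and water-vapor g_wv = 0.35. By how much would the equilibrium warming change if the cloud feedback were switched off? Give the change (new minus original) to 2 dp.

-0.22 °C

Original: g = 0.4142, ΔT = 6.26/(1−0.4142) = 10.6862 °C.
Without cloud: g' = 0.402, ΔT' = 6.26/(1−0.402) = 10.4682 °C.
Change = 10.4682 − 10.6862 = -0.22 °C.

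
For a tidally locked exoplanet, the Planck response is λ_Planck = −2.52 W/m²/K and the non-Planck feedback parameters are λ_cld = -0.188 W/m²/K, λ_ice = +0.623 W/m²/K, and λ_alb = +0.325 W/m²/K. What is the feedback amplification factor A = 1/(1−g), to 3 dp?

Convert to gains: g_cld = -0.188/2.52 = -0.0746; g_ice = 0.623/2.52 = 0.2472; g_alb = 0.325/2.52 = 0.129.
Total gain g = 0.3016.
A = 1/(1 − 0.3016) = 1.432.

1.432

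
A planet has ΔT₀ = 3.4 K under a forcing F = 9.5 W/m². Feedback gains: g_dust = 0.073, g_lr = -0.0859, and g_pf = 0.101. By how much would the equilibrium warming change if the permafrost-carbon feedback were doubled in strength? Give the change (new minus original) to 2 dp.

0.46 K

Original: g = 0.0881, ΔT = 3.4/(1−0.0881) = 3.7285 K.
With doubled permafrost-carbon: g' = 0.1891, ΔT' = 3.4/(1−0.1891) = 4.1929 K.
Change = 4.1929 − 3.7285 = 0.46 K.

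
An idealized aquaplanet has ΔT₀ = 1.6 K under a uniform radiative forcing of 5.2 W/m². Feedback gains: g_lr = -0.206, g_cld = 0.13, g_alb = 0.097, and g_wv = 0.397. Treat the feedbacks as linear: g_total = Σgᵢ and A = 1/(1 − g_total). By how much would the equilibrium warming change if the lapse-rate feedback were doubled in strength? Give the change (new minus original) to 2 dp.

-0.72 K

Original: g = 0.418, ΔT = 1.6/(1−0.418) = 2.7491 K.
With doubled lapse-rate: g' = 0.212, ΔT' = 1.6/(1−0.212) = 2.0305 K.
Change = 2.0305 − 2.7491 = -0.72 K.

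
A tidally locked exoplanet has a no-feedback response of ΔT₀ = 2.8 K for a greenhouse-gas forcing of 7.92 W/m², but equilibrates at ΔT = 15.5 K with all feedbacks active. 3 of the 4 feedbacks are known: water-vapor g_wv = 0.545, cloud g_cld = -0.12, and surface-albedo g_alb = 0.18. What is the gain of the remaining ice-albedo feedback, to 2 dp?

0.21

Amplification A = ΔT/ΔT₀ = 15.5/2.8 = 5.536.
Total gain g = 1 − 1/A = 1 − 1/5.536 = 0.8194.
Known gains sum to 0.545 − 0.12 + 0.18 = 0.605.
g_ice = 0.8194 − 0.605 = 0.21.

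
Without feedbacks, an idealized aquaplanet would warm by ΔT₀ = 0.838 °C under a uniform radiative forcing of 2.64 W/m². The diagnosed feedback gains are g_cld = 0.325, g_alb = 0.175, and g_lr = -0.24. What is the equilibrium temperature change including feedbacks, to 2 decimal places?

Total gain g = 0.325 + 0.175 − 0.24 = 0.26.
Amplification A = 1/(1 − 0.26) = 1.351.
ΔT = 0.838 × 1.351 = 1.13 °C.

1.13 °C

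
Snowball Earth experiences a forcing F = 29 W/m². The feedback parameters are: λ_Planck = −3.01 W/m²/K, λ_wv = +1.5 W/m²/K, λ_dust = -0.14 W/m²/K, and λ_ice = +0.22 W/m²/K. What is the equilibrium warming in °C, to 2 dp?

Net feedback parameter λ = (−3.01) + (+1.5) + (-0.14) + (+0.22) = -1.43 W/m²/K.
ΔT = −F/λ = −29/(-1.43) = 20.28 °C.

20.28 °C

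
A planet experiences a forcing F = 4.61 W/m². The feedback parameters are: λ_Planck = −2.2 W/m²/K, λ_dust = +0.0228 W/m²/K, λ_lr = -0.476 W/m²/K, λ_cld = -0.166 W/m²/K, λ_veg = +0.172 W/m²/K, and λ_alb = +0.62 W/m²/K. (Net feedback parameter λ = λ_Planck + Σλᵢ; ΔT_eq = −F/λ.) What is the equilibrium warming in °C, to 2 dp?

Net feedback parameter λ = (−2.2) + (+0.0228) + (-0.476) + (-0.166) + (+0.172) + (+0.62) = -2.0272 W/m²/K.
ΔT = −F/λ = −4.61/(-2.0272) = 2.27 °C.

2.27 °C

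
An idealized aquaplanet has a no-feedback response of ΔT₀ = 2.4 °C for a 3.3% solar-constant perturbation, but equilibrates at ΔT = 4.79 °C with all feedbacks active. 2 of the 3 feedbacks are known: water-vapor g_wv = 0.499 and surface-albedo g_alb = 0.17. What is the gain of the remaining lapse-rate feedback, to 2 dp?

Amplification A = ΔT/ΔT₀ = 4.79/2.4 = 1.996.
Total gain g = 1 − 1/A = 1 − 1/1.996 = 0.499.
Known gains sum to 0.499 + 0.17 = 0.669.
g_lr = 0.499 − 0.669 = -0.17.

-0.17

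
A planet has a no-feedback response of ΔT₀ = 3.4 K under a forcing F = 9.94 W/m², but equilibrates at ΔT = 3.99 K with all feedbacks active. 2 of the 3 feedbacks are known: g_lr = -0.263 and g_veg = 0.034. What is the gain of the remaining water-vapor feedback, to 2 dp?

0.38

Amplification A = ΔT/ΔT₀ = 3.99/3.4 = 1.174.
Total gain g = 1 − 1/A = 1 − 1/1.174 = 0.1482.
Known gains sum to -0.263 + 0.034 = -0.229.
g_wv = 0.1482 + 0.229 = 0.38.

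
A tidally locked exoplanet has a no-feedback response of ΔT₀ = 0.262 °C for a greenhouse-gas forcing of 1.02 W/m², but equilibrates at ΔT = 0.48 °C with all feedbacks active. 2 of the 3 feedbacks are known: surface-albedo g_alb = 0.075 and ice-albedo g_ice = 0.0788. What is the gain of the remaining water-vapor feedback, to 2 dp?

Amplification A = ΔT/ΔT₀ = 0.48/0.262 = 1.832.
Total gain g = 1 − 1/A = 1 − 1/1.832 = 0.4541.
Known gains sum to 0.075 + 0.0788 = 0.1538.
g_wv = 0.4541 − 0.1538 = 0.30.

0.30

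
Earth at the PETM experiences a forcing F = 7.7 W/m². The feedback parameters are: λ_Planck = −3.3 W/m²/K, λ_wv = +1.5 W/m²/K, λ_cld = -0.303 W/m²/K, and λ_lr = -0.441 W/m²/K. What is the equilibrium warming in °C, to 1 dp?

Net feedback parameter λ = (−3.3) + (+1.5) + (-0.303) + (-0.441) = -2.544 W/m²/K.
ΔT = −F/λ = −7.7/(-2.544) = 3.0 °C.

3.0 °C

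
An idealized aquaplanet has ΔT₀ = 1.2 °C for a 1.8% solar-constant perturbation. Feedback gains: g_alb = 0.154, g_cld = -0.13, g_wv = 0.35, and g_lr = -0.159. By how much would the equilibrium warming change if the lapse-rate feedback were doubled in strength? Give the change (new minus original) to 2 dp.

-0.26 °C

Original: g = 0.215, ΔT = 1.2/(1−0.215) = 1.5287 °C.
With doubled lapse-rate: g' = 0.056, ΔT' = 1.2/(1−0.056) = 1.2712 °C.
Change = 1.2712 − 1.5287 = -0.26 °C.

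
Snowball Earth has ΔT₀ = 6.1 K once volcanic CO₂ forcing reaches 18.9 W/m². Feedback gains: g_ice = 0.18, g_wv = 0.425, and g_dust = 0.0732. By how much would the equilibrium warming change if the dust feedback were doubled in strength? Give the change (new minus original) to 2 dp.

5.58 K

Original: g = 0.6782, ΔT = 6.1/(1−0.6782) = 18.9559 K.
With doubled dust: g' = 0.7514, ΔT' = 6.1/(1−0.7514) = 24.5374 K.
Change = 24.5374 − 18.9559 = 5.58 K.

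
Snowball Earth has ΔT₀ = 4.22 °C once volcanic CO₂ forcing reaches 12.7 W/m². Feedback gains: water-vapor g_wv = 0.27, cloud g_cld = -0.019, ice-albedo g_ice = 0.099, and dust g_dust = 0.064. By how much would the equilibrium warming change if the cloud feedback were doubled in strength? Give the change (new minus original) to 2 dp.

-0.23 °C

Original: g = 0.414, ΔT = 4.22/(1−0.414) = 7.2014 °C.
With doubled cloud: g' = 0.395, ΔT' = 4.22/(1−0.395) = 6.9752 °C.
Change = 6.9752 − 7.2014 = -0.23 °C.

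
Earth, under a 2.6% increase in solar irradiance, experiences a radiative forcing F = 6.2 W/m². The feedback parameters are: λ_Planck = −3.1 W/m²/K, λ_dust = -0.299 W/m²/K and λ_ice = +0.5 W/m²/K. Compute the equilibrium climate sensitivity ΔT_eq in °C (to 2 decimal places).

Net feedback parameter λ = (−3.1) + (-0.299) + (+0.5) = -2.899 W/m²/K.
ΔT = −F/λ = −6.2/(-2.899) = 2.14 °C.

2.14 °C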